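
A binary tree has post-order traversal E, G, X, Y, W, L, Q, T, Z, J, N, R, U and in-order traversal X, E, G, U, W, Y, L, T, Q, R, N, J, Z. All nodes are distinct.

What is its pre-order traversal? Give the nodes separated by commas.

The last element of post-order is the root; it splits in-order into left and right subtrees.
Root U: left subtree has 3 nodes {X, E, G}, right has 9 {W, Y, L, T, Q, R, N, J, Z}.
  Root X: left subtree has 0 nodes { }, right has 2 {E, G}.
    Root G: left subtree has 1 node {E}, right has 0 { }.
  Root R: left subtree has 5 nodes {W, Y, L, T, Q}, right has 3 {N, J, Z}.
    Root T: left subtree has 3 nodes {W, Y, L}, right has 1 {Q}.
      Root L: left subtree has 2 nodes {W, Y}, right has 0 { }.
        Root W: left subtree has 0 nodes { }, right has 1 {Y}.
    Root N: left subtree has 0 nodes { }, right has 2 {J, Z}.
      Root J: left subtree has 0 nodes { }, right has 1 {Z}.

U, X, G, E, R, T, L, W, Y, Q, N, J, Z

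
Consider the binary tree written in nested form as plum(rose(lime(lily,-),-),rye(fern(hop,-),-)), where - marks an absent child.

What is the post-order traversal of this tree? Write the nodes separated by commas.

lily, lime, rose, hop, fern, rye, plum

Post-order visits the left subtree, then the right subtree, then the node.
At plum: go left to rose.
  At rose: go left to lime.
    At lime: go left to lily.
      lily is a leaf — visit lily.
    At lime: no right child.
    Visit lime.
  At rose: no right child.
  Visit rose.
At plum: go right to rye.
  At rye: go left to fern.
    At fern: go left to hop.
      hop is a leaf — visit hop.
    At fern: no right child.
    Visit fern.
  At rye: no right child.
  Visit rye.
Visit plum.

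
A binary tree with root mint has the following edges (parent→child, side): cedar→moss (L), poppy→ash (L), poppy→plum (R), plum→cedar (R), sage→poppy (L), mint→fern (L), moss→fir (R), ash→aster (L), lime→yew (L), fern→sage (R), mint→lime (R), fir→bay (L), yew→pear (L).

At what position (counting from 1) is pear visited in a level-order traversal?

7

Level-order visits nodes level by level from the root, left to right within each level.
Level 0: mint
Level 1: fern, lime
Level 2: sage, yew
Level 3: poppy, pear
Level 4: ash, plum
Level 5: aster, cedar
Level 6: moss
Level 7: fir
Level 8: bay
Full level-order sequence: mint, fern, lime, sage, yew, poppy, pear, ash, plum, aster, cedar, moss, fir, bay.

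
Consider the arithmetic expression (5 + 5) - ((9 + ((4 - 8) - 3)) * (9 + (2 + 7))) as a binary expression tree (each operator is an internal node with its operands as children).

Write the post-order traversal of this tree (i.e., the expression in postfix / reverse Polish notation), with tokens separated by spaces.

Post-order on an expression tree gives postfix notation: for each operator, emit left operand, right operand, then the operator.

5 5 + 9 4 8 - 3 - + 9 2 7 + + * -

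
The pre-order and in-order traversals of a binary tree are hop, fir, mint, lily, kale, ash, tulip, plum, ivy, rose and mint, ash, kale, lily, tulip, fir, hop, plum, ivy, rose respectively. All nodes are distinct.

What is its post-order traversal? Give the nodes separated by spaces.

ash kale tulip lily mint fir rose ivy plum hop

The first element of pre-order is the root; it splits in-order into left and right subtrees.
Root hop: left subtree has 6 nodes {mint, ash, kale, lily, tulip, fir}, right has 3 {plum, ivy, rose}.
  Root fir: left subtree has 5 nodes {mint, ash, kale, lily, tulip}, right has 0 { }.
    Root mint: left subtree has 0 nodes { }, right has 4 {ash, kale, lily, tulip}.
      Root lily: left subtree has 2 nodes {ash, kale}, right has 1 {tulip}.
        Root kale: left subtree has 1 node {ash}, right has 0 { }.
  Root plum: left subtree has 0 nodes { }, right has 2 {ivy, rose}.
    Root ivy: left subtree has 0 nodes { }, right has 1 {rose}.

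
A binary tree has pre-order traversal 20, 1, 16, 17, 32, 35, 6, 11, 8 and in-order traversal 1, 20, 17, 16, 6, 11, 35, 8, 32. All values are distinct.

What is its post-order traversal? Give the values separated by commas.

The first element of pre-order is the root; it splits in-order into left and right subtrees.
Root 20: left subtree has 1 node {1}, right has 7 {17, 16, 6, 11, 35, 8, 32}.
  Root 16: left subtree has 1 node {17}, right has 5 {6, 11, 35, 8, 32}.
    Root 32: left subtree has 4 nodes {6, 11, 35, 8}, right has 0 { }.
      Root 35: left subtree has 2 nodes {6, 11}, right has 1 {8}.
        Root 6: left subtree has 0 nodes { }, right has 1 {11}.

1, 17, 11, 6, 8, 35, 32, 16, 20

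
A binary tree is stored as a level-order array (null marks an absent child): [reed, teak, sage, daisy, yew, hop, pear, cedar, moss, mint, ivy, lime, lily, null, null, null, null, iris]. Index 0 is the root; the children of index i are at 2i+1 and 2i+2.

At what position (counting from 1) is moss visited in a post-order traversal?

3

Post-order visits the left subtree, then the right subtree, then the node.
At reed: go left to teak.
  At teak: go left to daisy.
    At daisy: go left to cedar.
      cedar is a leaf — visit cedar.
    At daisy: go right to moss.
      At moss: go left to iris.
        iris is a leaf — visit iris.
      At moss: no right child.
      Visit moss.
    Visit daisy.
  At teak: go right to yew.
    At yew: go left to mint.
      mint is a leaf — visit mint.
    At yew: go right to ivy.
      ivy is a leaf — visit ivy.
    Visit yew.
  Visit teak.
At reed: go right to sage.
  At sage: go left to hop.
    At hop: go left to lime.
      lime is a leaf — visit lime.
    At hop: go right to lily.
      lily is a leaf — visit lily.
    Visit hop.
  At sage: go right to pear.
    pear is a leaf — visit pear.
  Visit sage.
Visit reed.
Full post-order sequence: cedar, iris, moss, daisy, mint, ivy, yew, teak, lime, lily, hop, pear, sage, reed.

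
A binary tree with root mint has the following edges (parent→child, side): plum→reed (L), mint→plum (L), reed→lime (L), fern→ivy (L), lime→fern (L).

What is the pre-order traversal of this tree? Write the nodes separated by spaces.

mint plum reed lime fern ivy

Pre-order visits the node, then its left subtree, then its right subtree.
Visit mint.
At mint: go left to plum.
  Visit plum.
  At plum: go left to reed.
    Visit reed.
    At reed: go left to lime.
      Visit lime.
      At lime: go left to fern.
        Visit fern.
        At fern: go left to ivy.
          ivy is a leaf — visit ivy.
        At fern: no right child.
      At lime: no right child.
    At reed: no right child.
  At plum: no right child.
At mint: no right child.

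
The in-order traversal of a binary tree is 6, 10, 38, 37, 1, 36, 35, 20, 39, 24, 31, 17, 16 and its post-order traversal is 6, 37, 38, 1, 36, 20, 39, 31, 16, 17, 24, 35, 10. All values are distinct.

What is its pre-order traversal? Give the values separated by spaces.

The last element of post-order is the root; it splits in-order into left and right subtrees.
Root 10: left subtree has 1 node {6}, right has 11 {38, 37, 1, 36, 35, 20, 39, 24, 31, 17, 16}.
  Root 35: left subtree has 4 nodes {38, 37, 1, 36}, right has 6 {20, 39, 24, 31, 17, 16}.
    Root 36: left subtree has 3 nodes {38, 37, 1}, right has 0 { }.
      Root 1: left subtree has 2 nodes {38, 37}, right has 0 { }.
        Root 38: left subtree has 0 nodes { }, right has 1 {37}.
    Root 24: left subtree has 2 nodes {20, 39}, right has 3 {31, 17, 16}.
      Root 39: left subtree has 1 node {20}, right has 0 { }.
      Root 17: left subtree has 1 node {31}, right has 1 {16}.

10 6 35 36 1 38 37 24 39 20 17 31 16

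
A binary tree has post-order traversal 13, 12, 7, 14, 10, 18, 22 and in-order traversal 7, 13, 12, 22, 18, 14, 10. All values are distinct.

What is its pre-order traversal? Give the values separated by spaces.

22 7 12 13 18 10 14

The last element of post-order is the root; it splits in-order into left and right subtrees.
Root 22: left subtree has 3 nodes {7, 13, 12}, right has 3 {18, 14, 10}.
  Root 7: left subtree has 0 nodes { }, right has 2 {13, 12}.
    Root 12: left subtree has 1 node {13}, right has 0 { }.
  Root 18: left subtree has 0 nodes { }, right has 2 {14, 10}.
    Root 10: left subtree has 1 node {14}, right has 0 { }.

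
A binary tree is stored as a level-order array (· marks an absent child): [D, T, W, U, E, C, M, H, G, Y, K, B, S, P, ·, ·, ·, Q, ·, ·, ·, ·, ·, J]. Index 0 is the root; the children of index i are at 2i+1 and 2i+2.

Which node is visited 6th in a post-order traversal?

K

Post-order visits the left subtree, then the right subtree, then the node.
At D: go left to T.
  At T: go left to U.
    At U: go left to H.
      H is a leaf — visit H.
    At U: go right to G.
      At G: go left to Q.
        Q is a leaf — visit Q.
      At G: no right child.
      Visit G.
    Visit U.
  At T: go right to E.
    At E: go left to Y.
      Y is a leaf — visit Y.
    At E: go right to K.
      K is a leaf — visit K.
    Visit E.
  Visit T.
At D: go right to W.
  At W: go left to C.
    At C: go left to B.
      At B: go left to J.
        J is a leaf — visit J.
      At B: no right child.
      Visit B.
    At C: go right to S.
      S is a leaf — visit S.
    Visit C.
  At W: go right to M.
    At M: go left to P.
      P is a leaf — visit P.
    At M: no right child.
    Visit M.
  Visit W.
Visit D.
Full post-order sequence: H, Q, G, U, Y, K, E, T, J, B, S, C, P, M, W, D.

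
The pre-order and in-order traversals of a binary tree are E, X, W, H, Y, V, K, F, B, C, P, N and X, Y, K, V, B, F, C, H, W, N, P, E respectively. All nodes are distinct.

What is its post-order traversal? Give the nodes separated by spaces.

The first element of pre-order is the root; it splits in-order into left and right subtrees.
Root E: left subtree has 11 nodes {X, Y, K, V, B, F, C, H, W, N, P}, right has 0 { }.
  Root X: left subtree has 0 nodes { }, right has 10 {Y, K, V, B, F, C, H, W, N, P}.
    Root W: left subtree has 7 nodes {Y, K, V, B, F, C, H}, right has 2 {N, P}.
      Root H: left subtree has 6 nodes {Y, K, V, B, F, C}, right has 0 { }.
        Root Y: left subtree has 0 nodes { }, right has 5 {K, V, B, F, C}.
          Root V: left subtree has 1 node {K}, right has 3 {B, F, C}.
            Root F: left subtree has 1 node {B}, right has 1 {C}.
      Root P: left subtree has 1 node {N}, right has 0 { }.

K B C F V Y H N P W X E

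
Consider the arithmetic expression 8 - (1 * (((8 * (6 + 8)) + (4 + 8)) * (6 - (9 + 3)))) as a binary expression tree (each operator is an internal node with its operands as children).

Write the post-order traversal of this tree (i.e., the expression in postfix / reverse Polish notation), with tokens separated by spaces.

Post-order on an expression tree gives postfix notation: for each operator, emit left operand, right operand, then the operator.

8 1 8 6 8 + * 4 8 + + 6 9 3 + - * * -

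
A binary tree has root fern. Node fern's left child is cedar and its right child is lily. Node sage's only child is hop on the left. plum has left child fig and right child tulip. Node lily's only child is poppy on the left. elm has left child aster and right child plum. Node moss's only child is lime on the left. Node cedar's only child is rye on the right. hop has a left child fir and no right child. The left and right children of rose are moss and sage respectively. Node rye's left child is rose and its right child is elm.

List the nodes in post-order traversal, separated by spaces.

lime moss fir hop sage rose aster fig tulip plum elm rye cedar poppy lily fern

Post-order visits the left subtree, then the right subtree, then the node.
At fern: go left to cedar.
  At cedar: no left child.
  At cedar: go right to rye.
    At rye: go left to rose.
      At rose: go left to moss.
        At moss: go left to lime.
          lime is a leaf — visit lime.
        At moss: no right child.
        Visit moss.
      At rose: go right to sage.
        At sage: go left to hop.
          At hop: go left to fir.
            fir is a leaf — visit fir.
          At hop: no right child.
          Visit hop.
        At sage: no right child.
        Visit sage.
      Visit rose.
    At rye: go right to elm.
      At elm: go left to aster.
        aster is a leaf — visit aster.
      At elm: go right to plum.
        At plum: go left to fig.
          fig is a leaf — visit fig.
        At plum: go right to tulip.
          tulip is a leaf — visit tulip.
        Visit plum.
      Visit elm.
    Visit rye.
  Visit cedar.
At fern: go right to lily.
  At lily: go left to poppy.
    poppy is a leaf — visit poppy.
  At lily: no right child.
  Visit lily.
Visit fern.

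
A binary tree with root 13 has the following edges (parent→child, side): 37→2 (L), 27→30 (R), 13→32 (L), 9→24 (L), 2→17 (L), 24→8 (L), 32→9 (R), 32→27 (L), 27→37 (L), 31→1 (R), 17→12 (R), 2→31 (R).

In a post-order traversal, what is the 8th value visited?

Post-order visits the left subtree, then the right subtree, then the node.
At 13: go left to 32.
  At 32: go left to 27.
    At 27: go left to 37.
      At 37: go left to 2.
        At 2: go left to 17.
          At 17: no left child.
          At 17: go right to 12.
            12 is a leaf — visit 12.
          Visit 17.
        At 2: go right to 31.
          At 31: no left child.
          At 31: go right to 1.
            1 is a leaf — visit 1.
          Visit 31.
        Visit 2.
      At 37: no right child.
      Visit 37.
    At 27: go right to 30.
      30 is a leaf — visit 30.
    Visit 27.
  At 32: go right to 9.
    At 9: go left to 24.
      At 24: go left to 8.
        8 is a leaf — visit 8.
      At 24: no right child.
      Visit 24.
    At 9: no right child.
    Visit 9.
  Visit 32.
At 13: no right child.
Visit 13.
Full post-order sequence: 12, 17, 1, 31, 2, 37, 30, 27, 8, 24, 9, 32, 13.

27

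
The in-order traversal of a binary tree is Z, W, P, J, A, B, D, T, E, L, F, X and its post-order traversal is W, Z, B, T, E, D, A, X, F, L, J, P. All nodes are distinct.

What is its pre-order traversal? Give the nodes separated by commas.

P, Z, W, J, L, A, D, B, E, T, F, X

The last element of post-order is the root; it splits in-order into left and right subtrees.
Root P: left subtree has 2 nodes {Z, W}, right has 9 {J, A, B, D, T, E, L, F, X}.
  Root Z: left subtree has 0 nodes { }, right has 1 {W}.
  Root J: left subtree has 0 nodes { }, right has 8 {A, B, D, T, E, L, F, X}.
    Root L: left subtree has 5 nodes {A, B, D, T, E}, right has 2 {F, X}.
      Root A: left subtree has 0 nodes { }, right has 4 {B, D, T, E}.
        Root D: left subtree has 1 node {B}, right has 2 {T, E}.
          Root E: left subtree has 1 node {T}, right has 0 { }.
      Root F: left subtree has 0 nodes { }, right has 1 {X}.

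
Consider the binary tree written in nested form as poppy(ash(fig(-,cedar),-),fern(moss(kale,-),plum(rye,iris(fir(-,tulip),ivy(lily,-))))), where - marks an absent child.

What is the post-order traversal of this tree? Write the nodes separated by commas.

Post-order visits the left subtree, then the right subtree, then the node.
At poppy: go left to ash.
  At ash: go left to fig.
    At fig: no left child.
    At fig: go right to cedar.
      cedar is a leaf — visit cedar.
    Visit fig.
  At ash: no right child.
  Visit ash.
At poppy: go right to fern.
  At fern: go left to moss.
    At moss: go left to kale.
      kale is a leaf — visit kale.
    At moss: no right child.
    Visit moss.
  At fern: go right to plum.
    At plum: go left to rye.
      rye is a leaf — visit rye.
    At plum: go right to iris.
      At iris: go left to fir.
        At fir: no left child.
        At fir: go right to tulip.
          tulip is a leaf — visit tulip.
        Visit fir.
      At iris: go right to ivy.
        At ivy: go left to lily.
          lily is a leaf — visit lily.
        At ivy: no right child.
        Visit ivy.
      Visit iris.
    Visit plum.
  Visit fern.
Visit poppy.

cedar, fig, ash, kale, moss, rye, tulip, fir, lily, ivy, iris, plum, fern, poppy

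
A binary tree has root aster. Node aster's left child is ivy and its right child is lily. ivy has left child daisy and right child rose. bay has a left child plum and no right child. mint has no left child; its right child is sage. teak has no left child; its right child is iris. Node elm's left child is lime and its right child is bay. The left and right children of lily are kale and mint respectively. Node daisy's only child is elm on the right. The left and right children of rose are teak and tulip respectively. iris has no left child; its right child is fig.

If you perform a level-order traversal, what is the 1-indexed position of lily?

3

Level-order visits nodes level by level from the root, left to right within each level.
Level 0: aster
Level 1: ivy, lily
Level 2: daisy, rose, kale, mint
Level 3: elm, teak, tulip, sage
Level 4: lime, bay, iris
Level 5: plum, fig
Full level-order sequence: aster, ivy, lily, daisy, rose, kale, mint, elm, teak, tulip, sage, lime, bay, iris, plum, fig.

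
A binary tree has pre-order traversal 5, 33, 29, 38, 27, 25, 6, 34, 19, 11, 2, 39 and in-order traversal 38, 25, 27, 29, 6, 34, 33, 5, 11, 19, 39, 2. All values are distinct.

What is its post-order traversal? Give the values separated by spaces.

The first element of pre-order is the root; it splits in-order into left and right subtrees.
Root 5: left subtree has 7 nodes {38, 25, 27, 29, 6, 34, 33}, right has 4 {11, 19, 39, 2}.
  Root 33: left subtree has 6 nodes {38, 25, 27, 29, 6, 34}, right has 0 { }.
    Root 29: left subtree has 3 nodes {38, 25, 27}, right has 2 {6, 34}.
      Root 38: left subtree has 0 nodes { }, right has 2 {25, 27}.
        Root 27: left subtree has 1 node {25}, right has 0 { }.
      Root 6: left subtree has 0 nodes { }, right has 1 {34}.
  Root 19: left subtree has 1 node {11}, right has 2 {39, 2}.
    Root 2: left subtree has 1 node {39}, right has 0 { }.

25 27 38 34 6 29 33 11 39 2 19 5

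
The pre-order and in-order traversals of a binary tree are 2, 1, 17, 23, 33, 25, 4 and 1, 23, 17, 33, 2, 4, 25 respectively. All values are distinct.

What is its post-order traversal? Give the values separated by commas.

The first element of pre-order is the root; it splits in-order into left and right subtrees.
Root 2: left subtree has 4 nodes {1, 23, 17, 33}, right has 2 {4, 25}.
  Root 1: left subtree has 0 nodes { }, right has 3 {23, 17, 33}.
    Root 17: left subtree has 1 node {23}, right has 1 {33}.
  Root 25: left subtree has 1 node {4}, right has 0 { }.

23, 33, 17, 1, 4, 25, 2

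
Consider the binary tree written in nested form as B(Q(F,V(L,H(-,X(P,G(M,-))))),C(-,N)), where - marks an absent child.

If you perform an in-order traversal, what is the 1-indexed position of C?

11

In-order visits the left subtree, then the node, then the right subtree.
At B: go left to Q.
  At Q: go left to F.
    F is a leaf — visit F.
  Visit Q.
  At Q: go right to V.
    At V: go left to L.
      L is a leaf — visit L.
    Visit V.
    At V: go right to H.
      At H: no left child.
      Visit H.
      At H: go right to X.
        At X: go left to P.
          P is a leaf — visit P.
        Visit X.
        At X: go right to G.
          At G: go left to M.
            M is a leaf — visit M.
          Visit G.
          At G: no right child.
Visit B.
At B: go right to C.
  At C: no left child.
  Visit C.
  At C: go right to N.
    N is a leaf — visit N.
Full in-order sequence: F, Q, L, V, H, P, X, M, G, B, C, N.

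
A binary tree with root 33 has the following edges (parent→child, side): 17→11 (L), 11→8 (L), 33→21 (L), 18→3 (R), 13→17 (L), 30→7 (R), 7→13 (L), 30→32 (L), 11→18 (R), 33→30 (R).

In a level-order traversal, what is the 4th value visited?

Level-order visits nodes level by level from the root, left to right within each level.
Level 0: 33
Level 1: 21, 30
Level 2: 32, 7
Level 3: 13
Level 4: 17
Level 5: 11
Level 6: 8, 18
Level 7: 3
Full level-order sequence: 33, 21, 30, 32, 7, 13, 17, 11, 8, 18, 3.

32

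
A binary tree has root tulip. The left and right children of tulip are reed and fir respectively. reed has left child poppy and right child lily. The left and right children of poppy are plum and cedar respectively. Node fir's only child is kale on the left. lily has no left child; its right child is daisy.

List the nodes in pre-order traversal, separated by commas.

tulip, reed, poppy, plum, cedar, lily, daisy, fir, kale

Pre-order visits the node, then its left subtree, then its right subtree.
Visit tulip.
At tulip: go left to reed.
  Visit reed.
  At reed: go left to poppy.
    Visit poppy.
    At poppy: go left to plum.
      plum is a leaf — visit plum.
    At poppy: go right to cedar.
      cedar is a leaf — visit cedar.
  At reed: go right to lily.
    Visit lily.
    At lily: no left child.
    At lily: go right to daisy.
      daisy is a leaf — visit daisy.
At tulip: go right to fir.
  Visit fir.
  At fir: go left to kale.
    kale is a leaf — visit kale.
  At fir: no right child.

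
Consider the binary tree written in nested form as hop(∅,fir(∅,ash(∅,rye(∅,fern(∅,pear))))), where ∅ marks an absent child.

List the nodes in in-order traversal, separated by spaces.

hop fir ash rye fern pear

In-order visits the left subtree, then the node, then the right subtree.
At hop: no left child.
Visit hop.
At hop: go right to fir.
  At fir: no left child.
  Visit fir.
  At fir: go right to ash.
    At ash: no left child.
    Visit ash.
    At ash: go right to rye.
      At rye: no left child.
      Visit rye.
      At rye: go right to fern.
        At fern: no left child.
        Visit fern.
        At fern: go right to pear.
          pear is a leaf — visit pear.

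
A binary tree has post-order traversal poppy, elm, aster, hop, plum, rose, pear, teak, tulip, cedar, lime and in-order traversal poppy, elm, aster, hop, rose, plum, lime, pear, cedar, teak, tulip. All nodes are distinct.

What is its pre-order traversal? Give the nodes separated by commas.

lime, rose, hop, aster, elm, poppy, plum, cedar, pear, tulip, teak

The last element of post-order is the root; it splits in-order into left and right subtrees.
Root lime: left subtree has 6 nodes {poppy, elm, aster, hop, rose, plum}, right has 4 {pear, cedar, teak, tulip}.
  Root rose: left subtree has 4 nodes {poppy, elm, aster, hop}, right has 1 {plum}.
    Root hop: left subtree has 3 nodes {poppy, elm, aster}, right has 0 { }.
      Root aster: left subtree has 2 nodes {poppy, elm}, right has 0 { }.
        Root elm: left subtree has 1 node {poppy}, right has 0 { }.
  Root cedar: left subtree has 1 node {pear}, right has 2 {teak, tulip}.
    Root tulip: left subtree has 1 node {teak}, right has 0 { }.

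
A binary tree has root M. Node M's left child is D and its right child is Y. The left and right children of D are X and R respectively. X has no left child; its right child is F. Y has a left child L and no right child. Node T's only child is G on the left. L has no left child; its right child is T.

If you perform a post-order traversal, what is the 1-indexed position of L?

Post-order visits the left subtree, then the right subtree, then the node.
At M: go left to D.
  At D: go left to X.
    At X: no left child.
    At X: go right to F.
      F is a leaf — visit F.
    Visit X.
  At D: go right to R.
    R is a leaf — visit R.
  Visit D.
At M: go right to Y.
  At Y: go left to L.
    At L: no left child.
    At L: go right to T.
      At T: go left to G.
        G is a leaf — visit G.
      At T: no right child.
      Visit T.
    Visit L.
  At Y: no right child.
  Visit Y.
Visit M.
Full post-order sequence: F, X, R, D, G, T, L, Y, M.

7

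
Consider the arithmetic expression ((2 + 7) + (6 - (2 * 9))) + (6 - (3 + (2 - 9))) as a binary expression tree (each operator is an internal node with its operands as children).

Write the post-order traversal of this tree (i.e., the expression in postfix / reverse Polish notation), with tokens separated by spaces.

Post-order on an expression tree gives postfix notation: for each operator, emit left operand, right operand, then the operator.

2 7 + 6 2 9 * - + 6 3 2 9 - + - +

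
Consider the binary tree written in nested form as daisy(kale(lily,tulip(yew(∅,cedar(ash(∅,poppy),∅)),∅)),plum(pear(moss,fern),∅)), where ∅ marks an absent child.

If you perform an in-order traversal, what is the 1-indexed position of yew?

In-order visits the left subtree, then the node, then the right subtree.
At daisy: go left to kale.
  At kale: go left to lily.
    lily is a leaf — visit lily.
  Visit kale.
  At kale: go right to tulip.
    At tulip: go left to yew.
      At yew: no left child.
      Visit yew.
      At yew: go right to cedar.
        At cedar: go left to ash.
          At ash: no left child.
          Visit ash.
          At ash: go right to poppy.
            poppy is a leaf — visit poppy.
        Visit cedar.
        At cedar: no right child.
    Visit tulip.
    At tulip: no right child.
Visit daisy.
At daisy: go right to plum.
  At plum: go left to pear.
    At pear: go left to moss.
      moss is a leaf — visit moss.
    Visit pear.
    At pear: go right to fern.
      fern is a leaf — visit fern.
  Visit plum.
  At plum: no right child.
Full in-order sequence: lily, kale, yew, ash, poppy, cedar, tulip, daisy, moss, pear, fern, plum.

3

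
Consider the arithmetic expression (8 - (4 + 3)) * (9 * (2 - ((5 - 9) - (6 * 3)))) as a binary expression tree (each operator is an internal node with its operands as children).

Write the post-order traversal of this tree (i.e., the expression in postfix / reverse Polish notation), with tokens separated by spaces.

Post-order on an expression tree gives postfix notation: for each operator, emit left operand, right operand, then the operator.

8 4 3 + - 9 2 5 9 - 6 3 * - - * *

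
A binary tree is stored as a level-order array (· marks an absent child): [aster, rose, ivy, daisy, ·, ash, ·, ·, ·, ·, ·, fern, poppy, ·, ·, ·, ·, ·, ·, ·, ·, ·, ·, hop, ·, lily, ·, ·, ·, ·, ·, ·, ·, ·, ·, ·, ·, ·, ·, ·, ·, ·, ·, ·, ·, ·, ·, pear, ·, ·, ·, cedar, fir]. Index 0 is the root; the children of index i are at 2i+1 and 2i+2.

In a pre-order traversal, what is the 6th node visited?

Pre-order visits the node, then its left subtree, then its right subtree.
Visit aster.
At aster: go left to rose.
  Visit rose.
  At rose: go left to daisy.
    daisy is a leaf — visit daisy.
  At rose: no right child.
At aster: go right to ivy.
  Visit ivy.
  At ivy: go left to ash.
    Visit ash.
    At ash: go left to fern.
      Visit fern.
      At fern: go left to hop.
        Visit hop.
        At hop: go left to pear.
          pear is a leaf — visit pear.
        At hop: no right child.
      At fern: no right child.
    At ash: go right to poppy.
      Visit poppy.
      At poppy: go left to lily.
        Visit lily.
        At lily: go left to cedar.
          cedar is a leaf — visit cedar.
        At lily: go right to fir.
          fir is a leaf — visit fir.
      At poppy: no right child.
  At ivy: no right child.
Full pre-order sequence: aster, rose, daisy, ivy, ash, fern, hop, pear, poppy, lily, cedar, fir.

fern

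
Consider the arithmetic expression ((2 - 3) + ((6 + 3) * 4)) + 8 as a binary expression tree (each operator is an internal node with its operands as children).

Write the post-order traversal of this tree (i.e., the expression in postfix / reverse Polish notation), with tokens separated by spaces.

Post-order on an expression tree gives postfix notation: for each operator, emit left operand, right operand, then the operator.

2 3 - 6 3 + 4 * + 8 +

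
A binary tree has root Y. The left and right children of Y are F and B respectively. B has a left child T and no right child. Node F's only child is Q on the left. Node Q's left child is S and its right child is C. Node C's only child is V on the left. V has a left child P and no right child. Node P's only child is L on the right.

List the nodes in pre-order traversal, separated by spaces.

Y F Q S C V P L B T

Pre-order visits the node, then its left subtree, then its right subtree.
Visit Y.
At Y: go left to F.
  Visit F.
  At F: go left to Q.
    Visit Q.
    At Q: go left to S.
      S is a leaf — visit S.
    At Q: go right to C.
      Visit C.
      At C: go left to V.
        Visit V.
        At V: go left to P.
          Visit P.
          At P: no left child.
          At P: go right to L.
            L is a leaf — visit L.
        At V: no right child.
      At C: no right child.
  At F: no right child.
At Y: go right to B.
  Visit B.
  At B: go left to T.
    T is a leaf — visit T.
  At B: no right child.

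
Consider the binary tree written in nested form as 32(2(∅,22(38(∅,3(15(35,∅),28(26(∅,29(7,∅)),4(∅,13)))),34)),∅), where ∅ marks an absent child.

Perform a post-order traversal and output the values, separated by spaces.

Post-order visits the left subtree, then the right subtree, then the node.
At 32: go left to 2.
  At 2: no left child.
  At 2: go right to 22.
    At 22: go left to 38.
      At 38: no left child.
      At 38: go right to 3.
        At 3: go left to 15.
          At 15: go left to 35.
            35 is a leaf — visit 35.
          At 15: no right child.
          Visit 15.
        At 3: go right to 28.
          At 28: go left to 26.
            At 26: no left child.
            At 26: go right to 29.
              At 29: go left to 7.
                7 is a leaf — visit 7.
              At 29: no right child.
              Visit 29.
            Visit 26.
          At 28: go right to 4.
            At 4: no left child.
            At 4: go right to 13.
              13 is a leaf — visit 13.
            Visit 4.
          Visit 28.
        Visit 3.
      Visit 38.
    At 22: go right to 34.
      34 is a leaf — visit 34.
    Visit 22.
  Visit 2.
At 32: no right child.
Visit 32.

35 15 7 29 26 13 4 28 3 38 34 22 2 32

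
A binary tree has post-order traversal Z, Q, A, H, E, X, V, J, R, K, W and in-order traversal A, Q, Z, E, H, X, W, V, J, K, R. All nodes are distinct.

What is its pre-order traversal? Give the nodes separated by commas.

The last element of post-order is the root; it splits in-order into left and right subtrees.
Root W: left subtree has 6 nodes {A, Q, Z, E, H, X}, right has 4 {V, J, K, R}.
  Root X: left subtree has 5 nodes {A, Q, Z, E, H}, right has 0 { }.
    Root E: left subtree has 3 nodes {A, Q, Z}, right has 1 {H}.
      Root A: left subtree has 0 nodes { }, right has 2 {Q, Z}.
        Root Q: left subtree has 0 nodes { }, right has 1 {Z}.
  Root K: left subtree has 2 nodes {V, J}, right has 1 {R}.
    Root J: left subtree has 1 node {V}, right has 0 { }.

W, X, E, A, Q, Z, H, K, J, V, R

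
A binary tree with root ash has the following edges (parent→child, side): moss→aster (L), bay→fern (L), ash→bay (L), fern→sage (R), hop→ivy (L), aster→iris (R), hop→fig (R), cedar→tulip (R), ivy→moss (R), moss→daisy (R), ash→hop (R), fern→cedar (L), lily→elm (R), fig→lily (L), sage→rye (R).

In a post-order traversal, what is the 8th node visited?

Post-order visits the left subtree, then the right subtree, then the node.
At ash: go left to bay.
  At bay: go left to fern.
    At fern: go left to cedar.
      At cedar: no left child.
      At cedar: go right to tulip.
        tulip is a leaf — visit tulip.
      Visit cedar.
    At fern: go right to sage.
      At sage: no left child.
      At sage: go right to rye.
        rye is a leaf — visit rye.
      Visit sage.
    Visit fern.
  At bay: no right child.
  Visit bay.
At ash: go right to hop.
  At hop: go left to ivy.
    At ivy: no left child.
    At ivy: go right to moss.
      At moss: go left to aster.
        At aster: no left child.
        At aster: go right to iris.
          iris is a leaf — visit iris.
        Visit aster.
      At moss: go right to daisy.
        daisy is a leaf — visit daisy.
      Visit moss.
    Visit ivy.
  At hop: go right to fig.
    At fig: go left to lily.
      At lily: no left child.
      At lily: go right to elm.
        elm is a leaf — visit elm.
      Visit lily.
    At fig: no right child.
    Visit fig.
  Visit hop.
Visit ash.
Full post-order sequence: tulip, cedar, rye, sage, fern, bay, iris, aster, daisy, moss, ivy, elm, lily, fig, hop, ash.

aster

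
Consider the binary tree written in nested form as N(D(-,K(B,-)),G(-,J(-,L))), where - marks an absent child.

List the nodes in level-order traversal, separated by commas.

Level-order visits nodes level by level from the root, left to right within each level.
Level 0: N
Level 1: D, G
Level 2: K, J
Level 3: B, L

N, D, G, K, J, B, L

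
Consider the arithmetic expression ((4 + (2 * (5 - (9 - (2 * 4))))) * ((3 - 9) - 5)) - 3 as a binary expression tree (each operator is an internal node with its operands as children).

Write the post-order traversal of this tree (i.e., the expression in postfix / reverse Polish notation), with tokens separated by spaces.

4 2 5 9 2 4 * - - * + 3 9 - 5 - * 3 -

Post-order on an expression tree gives postfix notation: for each operator, emit left operand, right operand, then the operator.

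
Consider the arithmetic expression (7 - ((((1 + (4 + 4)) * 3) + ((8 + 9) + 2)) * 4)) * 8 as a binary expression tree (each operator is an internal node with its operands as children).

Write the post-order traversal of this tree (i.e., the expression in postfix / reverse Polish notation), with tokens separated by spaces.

Post-order on an expression tree gives postfix notation: for each operator, emit left operand, right operand, then the operator.

7 1 4 4 + + 3 * 8 9 + 2 + + 4 * - 8 *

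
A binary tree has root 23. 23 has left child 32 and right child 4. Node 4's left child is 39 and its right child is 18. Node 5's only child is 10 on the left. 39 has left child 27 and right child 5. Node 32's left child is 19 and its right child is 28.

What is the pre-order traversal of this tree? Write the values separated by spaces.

Pre-order visits the node, then its left subtree, then its right subtree.
Visit 23.
At 23: go left to 32.
  Visit 32.
  At 32: go left to 19.
    19 is a leaf — visit 19.
  At 32: go right to 28.
    28 is a leaf — visit 28.
At 23: go right to 4.
  Visit 4.
  At 4: go left to 39.
    Visit 39.
    At 39: go left to 27.
      27 is a leaf — visit 27.
    At 39: go right to 5.
      Visit 5.
      At 5: go left to 10.
        10 is a leaf — visit 10.
      At 5: no right child.
  At 4: go right to 18.
    18 is a leaf — visit 18.

23 32 19 28 4 39 27 5 10 18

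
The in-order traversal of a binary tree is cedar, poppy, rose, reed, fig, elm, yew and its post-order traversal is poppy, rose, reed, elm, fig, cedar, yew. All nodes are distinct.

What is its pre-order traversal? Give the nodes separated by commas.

The last element of post-order is the root; it splits in-order into left and right subtrees.
Root yew: left subtree has 6 nodes {cedar, poppy, rose, reed, fig, elm}, right has 0 { }.
  Root cedar: left subtree has 0 nodes { }, right has 5 {poppy, rose, reed, fig, elm}.
    Root fig: left subtree has 3 nodes {poppy, rose, reed}, right has 1 {elm}.
      Root reed: left subtree has 2 nodes {poppy, rose}, right has 0 { }.
        Root rose: left subtree has 1 node {poppy}, right has 0 { }.

yew, cedar, fig, reed, rose, poppy, elm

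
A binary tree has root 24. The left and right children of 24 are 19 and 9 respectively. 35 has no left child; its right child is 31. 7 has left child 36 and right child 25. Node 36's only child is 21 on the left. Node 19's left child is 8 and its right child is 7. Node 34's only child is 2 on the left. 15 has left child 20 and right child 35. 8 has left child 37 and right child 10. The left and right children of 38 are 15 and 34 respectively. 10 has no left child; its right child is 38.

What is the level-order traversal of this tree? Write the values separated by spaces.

24 19 9 8 7 37 10 36 25 38 21 15 34 20 35 2 31

Level-order visits nodes level by level from the root, left to right within each level.
Level 0: 24
Level 1: 19, 9
Level 2: 8, 7
Level 3: 37, 10, 36, 25
Level 4: 38, 21
Level 5: 15, 34
Level 6: 20, 35, 2
Level 7: 31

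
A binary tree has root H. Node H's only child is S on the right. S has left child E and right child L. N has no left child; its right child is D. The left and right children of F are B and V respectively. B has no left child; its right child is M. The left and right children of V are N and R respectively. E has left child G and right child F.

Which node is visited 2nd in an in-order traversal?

In-order visits the left subtree, then the node, then the right subtree.
At H: no left child.
Visit H.
At H: go right to S.
  At S: go left to E.
    At E: go left to G.
      G is a leaf — visit G.
    Visit E.
    At E: go right to F.
      At F: go left to B.
        At B: no left child.
        Visit B.
        At B: go right to M.
          M is a leaf — visit M.
      Visit F.
      At F: go right to V.
        At V: go left to N.
          At N: no left child.
          Visit N.
          At N: go right to D.
            D is a leaf — visit D.
        Visit V.
        At V: go right to R.
          R is a leaf — visit R.
  Visit S.
  At S: go right to L.
    L is a leaf — visit L.
Full in-order sequence: H, G, E, B, M, F, N, D, V, R, S, L.

G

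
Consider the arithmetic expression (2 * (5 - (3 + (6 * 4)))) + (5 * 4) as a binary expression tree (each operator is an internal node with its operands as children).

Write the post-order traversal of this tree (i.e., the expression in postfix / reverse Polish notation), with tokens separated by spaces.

Post-order on an expression tree gives postfix notation: for each operator, emit left operand, right operand, then the operator.

2 5 3 6 4 * + - * 5 4 * +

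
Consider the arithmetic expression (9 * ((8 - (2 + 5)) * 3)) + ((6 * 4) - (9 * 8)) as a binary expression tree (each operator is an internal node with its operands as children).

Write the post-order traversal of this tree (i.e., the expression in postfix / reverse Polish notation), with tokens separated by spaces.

9 8 2 5 + - 3 * * 6 4 * 9 8 * - +

Post-order on an expression tree gives postfix notation: for each operator, emit left operand, right operand, then the operator.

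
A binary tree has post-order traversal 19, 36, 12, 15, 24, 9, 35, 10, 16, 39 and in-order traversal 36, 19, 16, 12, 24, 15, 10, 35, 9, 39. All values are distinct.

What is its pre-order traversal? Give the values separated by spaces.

The last element of post-order is the root; it splits in-order into left and right subtrees.
Root 39: left subtree has 9 nodes {36, 19, 16, 12, 24, 15, 10, 35, 9}, right has 0 { }.
  Root 16: left subtree has 2 nodes {36, 19}, right has 6 {12, 24, 15, 10, 35, 9}.
    Root 36: left subtree has 0 nodes { }, right has 1 {19}.
    Root 10: left subtree has 3 nodes {12, 24, 15}, right has 2 {35, 9}.
      Root 24: left subtree has 1 node {12}, right has 1 {15}.
      Root 35: left subtree has 0 nodes { }, right has 1 {9}.

39 16 36 19 10 24 12 15 35 9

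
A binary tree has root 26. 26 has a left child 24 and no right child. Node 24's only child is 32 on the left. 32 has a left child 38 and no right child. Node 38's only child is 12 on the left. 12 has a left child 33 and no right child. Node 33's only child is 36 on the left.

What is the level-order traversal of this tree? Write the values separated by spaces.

26 24 32 38 12 33 36

Level-order visits nodes level by level from the root, left to right within each level.
Level 0: 26
Level 1: 24
Level 2: 32
Level 3: 38
Level 4: 12
Level 5: 33
Level 6: 36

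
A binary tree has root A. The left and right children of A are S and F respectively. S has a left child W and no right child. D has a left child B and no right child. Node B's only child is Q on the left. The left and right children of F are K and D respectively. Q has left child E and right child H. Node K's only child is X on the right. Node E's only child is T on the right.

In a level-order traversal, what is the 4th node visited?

Level-order visits nodes level by level from the root, left to right within each level.
Level 0: A
Level 1: S, F
Level 2: W, K, D
Level 3: X, B
Level 4: Q
Level 5: E, H
Level 6: T
Full level-order sequence: A, S, F, W, K, D, X, B, Q, E, H, T.

W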